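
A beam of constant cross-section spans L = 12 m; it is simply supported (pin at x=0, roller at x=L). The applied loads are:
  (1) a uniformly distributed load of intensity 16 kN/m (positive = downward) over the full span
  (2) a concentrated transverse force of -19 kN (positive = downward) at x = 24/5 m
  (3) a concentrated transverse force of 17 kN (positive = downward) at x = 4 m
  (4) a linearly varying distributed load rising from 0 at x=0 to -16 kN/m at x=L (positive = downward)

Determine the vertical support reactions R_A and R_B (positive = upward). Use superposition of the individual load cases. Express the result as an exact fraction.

Load 1 — uniform load w=16 kN/m over full span:
  R_A = wL/2 = 16·12/2 = 96 kN
  R_B = wL/2 = 16·12/2 = 96 kN
Load 2 — point force P=-19 kN at a=24/5 m (b=L-a=36/5):
  R_A = Pb/L = (-19)·(36/5)/12 = -57/5 kN
  R_B = Pa/L = (-19)·(24/5)/12 = -38/5 kN
Load 3 — point force P=17 kN at a=4 m (b=L-a=8):
  R_A = Pb/L = 17·8/12 = 34/3 kN
  R_B = Pa/L = 17·4/12 = 17/3 kN
Load 4 — triangular load w₀=-16 kN/m (0→w₀ over full span):
  R_A = w₀L/6 = (-16)·12/6 = -32 kN
  R_B = w₀L/3 = (-16)·12/3 = -64 kN
Superposition: R_A = 959/15 kN, R_B = 451/15 kN

R_A = 959/15 kN, R_B = 451/15 kN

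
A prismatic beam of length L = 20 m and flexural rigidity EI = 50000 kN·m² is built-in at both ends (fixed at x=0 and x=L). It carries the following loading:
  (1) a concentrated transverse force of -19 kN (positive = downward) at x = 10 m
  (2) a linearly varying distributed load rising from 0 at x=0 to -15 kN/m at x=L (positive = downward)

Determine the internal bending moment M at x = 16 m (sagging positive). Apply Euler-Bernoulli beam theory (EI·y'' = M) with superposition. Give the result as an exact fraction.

Load 1 — point force P=-19 kN at a=10 m (b=L-a=10):
  M_1 = Pa²(a+3b)(L-x)/L³ - Pa²b/L²  [x>a] = (-19)·10²·(10+3·10)·(20-16)/20³ - (-19)·10²·10/20² = 19/2 kN·m
Load 2 — triangular load w₀=-15 kN/m (0→w₀ over full span):
  M_2 = 3w₀Lx/20 - w₀L²/30 - w₀x³/(6L) = 3·(-15)·20·16/20 - (-15)·20²/30 - (-15)·16³/(6·20) = -8 kN·m
Superposition: M = Σ M_i = 3/2 kN·m ≈ 1.500000 kN·m

M(16) = 3/2 kN·m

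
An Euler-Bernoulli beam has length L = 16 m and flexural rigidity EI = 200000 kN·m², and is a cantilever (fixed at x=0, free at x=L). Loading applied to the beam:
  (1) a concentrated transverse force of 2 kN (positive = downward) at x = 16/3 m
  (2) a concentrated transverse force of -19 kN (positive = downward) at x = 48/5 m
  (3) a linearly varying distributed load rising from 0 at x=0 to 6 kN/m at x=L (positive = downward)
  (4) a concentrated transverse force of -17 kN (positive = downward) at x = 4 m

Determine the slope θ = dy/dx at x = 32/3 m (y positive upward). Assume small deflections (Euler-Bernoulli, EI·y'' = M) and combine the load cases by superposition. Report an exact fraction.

θ(32/3) = -493559/50625000 rad

Load 1 — point force P=2 kN at a=16/3 m (b=L-a=32/3):
  θ_1 = -Pa²/(2EI)  [x>a] = -2·(16/3)²/(2·200000) = -4/28125 rad
Load 2 — point force P=-19 kN at a=48/5 m (b=L-a=32/5):
  θ_2 = -Pa²/(2EI)  [x>a] = -(-19)·(48/5)²/(2·200000) = 342/78125 rad
Load 3 — triangular load w₀=6 kN/m (0→w₀ over full span):
  θ_3 = (w₀Lx²/4-w₀L²x/3-w₀x⁴/(24L))/EI = (6·16·(32/3)²/4-6·16²·(32/3)/3-6·(32/3)⁴/(24·16))/200000 = -3712/253125 rad
Load 4 — point force P=-17 kN at a=4 m (b=L-a=12):
  θ_4 = -Pa²/(2EI)  [x>a] = -(-17)·4²/(2·200000) = 17/25000 rad
Superposition: θ = Σ θ_i = -493559/50625000 rad ≈ -0.009749 rad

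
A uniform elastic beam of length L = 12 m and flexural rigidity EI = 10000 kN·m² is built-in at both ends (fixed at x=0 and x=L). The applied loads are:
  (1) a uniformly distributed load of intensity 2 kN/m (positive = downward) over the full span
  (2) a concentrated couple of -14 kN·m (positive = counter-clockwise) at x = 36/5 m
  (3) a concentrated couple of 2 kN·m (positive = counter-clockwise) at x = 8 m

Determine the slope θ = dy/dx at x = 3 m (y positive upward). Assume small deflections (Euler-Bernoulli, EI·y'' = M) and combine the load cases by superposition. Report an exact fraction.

θ(3) = -553/250000 rad

Load 1 — uniform load w=2 kN/m over full span:
  θ_1 = -wx(L-x)(L-2x)/(12EI) = -2·3·(12-3)·(12-2·3)/(12·10000) = -27/10000 rad
Load 2 — applied couple M₀=-14 kN·m at a=36/5 m (b=L-a=24/5):
  θ_2 = (R_Ax²/2 - M_Ax)/EI  [x≤a] with R_A=-42/25, M_A=-112/25 = ((-42/25)·3²/2 - (-112/25)·3)/10000 = 147/250000 rad
Load 3 — applied couple M₀=2 kN·m at a=8 m (b=L-a=4):
  θ_3 = (R_Ax²/2 - M_Ax)/EI  [x≤a] with R_A=2/9, M_A=2/3 = ((2/9)·3²/2 - (2/3)·3)/10000 = -1/10000 rad
Superposition: θ = Σ θ_i = -553/250000 rad ≈ -0.002212 rad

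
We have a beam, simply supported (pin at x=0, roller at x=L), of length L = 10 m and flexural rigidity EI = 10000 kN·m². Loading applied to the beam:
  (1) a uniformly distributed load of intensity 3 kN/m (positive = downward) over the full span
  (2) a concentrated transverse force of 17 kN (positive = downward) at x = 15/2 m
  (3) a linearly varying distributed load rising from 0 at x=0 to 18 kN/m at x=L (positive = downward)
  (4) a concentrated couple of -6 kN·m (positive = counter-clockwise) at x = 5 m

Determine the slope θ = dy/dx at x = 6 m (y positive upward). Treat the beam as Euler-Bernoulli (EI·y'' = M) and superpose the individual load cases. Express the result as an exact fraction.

Load 1 — uniform load w=3 kN/m over full span:
  θ_1 = -w(L³-6Lx²+4x³)/(24EI) = -3·(10³-6·10·6²+4·6³)/(24·10000) = 37/10000 rad
Load 2 — point force P=17 kN at a=15/2 m (b=L-a=5/2):
  θ_2 = -Pb(L²-b²-3x²)/(6LEI)  [x≤a] = -17·(5/2)·(10²-(5/2)²-3·6²)/(6·10·10000) = 323/320000 rad
Load 3 — triangular load w₀=18 kN/m (0→w₀ over full span):
  θ_3 = -w₀(7L⁴-30L²x²+15x⁴)/(360LEI) = -18·(7·10⁴-30·10²·6²+15·6⁴)/(360·10·10000) = 29/3125 rad
Load 4 — applied couple M₀=-6 kN·m at a=5 m (b=L-a=5):
  θ_4 = (M₀x²/(2L)-M₀(x-a)+C₁)/EI  [x>a] with C₁=M₀(3b²-L²)/(6L)=5/2 = ((-6)·6²/(2·10)-(-6)·(6-5)+(5/2))/10000 = -23/100000 rad
Superposition: θ = Σ θ_i = 4403/320000 rad ≈ 0.013759 rad

θ(6) = 4403/320000 rad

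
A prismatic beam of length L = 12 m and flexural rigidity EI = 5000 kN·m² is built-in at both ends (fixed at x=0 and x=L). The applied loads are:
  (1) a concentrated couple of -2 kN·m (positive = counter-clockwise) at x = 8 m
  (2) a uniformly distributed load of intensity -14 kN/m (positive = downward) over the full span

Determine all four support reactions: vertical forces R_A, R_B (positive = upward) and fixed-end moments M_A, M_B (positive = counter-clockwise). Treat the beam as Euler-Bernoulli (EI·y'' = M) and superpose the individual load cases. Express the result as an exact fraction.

Load 1 — applied couple M₀=-2 kN·m at a=8 m (b=L-a=4):
  R_A = 6M₀ab/L³ = 6·(-2)·8·4/12³ = -2/9 kN
  M_A = M₀b(2a-b)/L² = (-2)·4·(2·8-4)/12² = -2/3 kN·m
  R_B = -6M₀ab/L³ = -6·(-2)·8·4/12³ = 2/9 kN
  M_B = M₀a(2b-a)/L² = (-2)·8·(2·4-8)/12² = 0 kN·m
Load 2 — uniform load w=-14 kN/m over full span:
  R_A = wL/2 = (-14)·12/2 = -84 kN
  M_A = wL²/12 = (-14)·12²/12 = -168 kN·m
  R_B = wL/2 = (-14)·12/2 = -84 kN
  M_B = -wL²/12 = -(-14)·12²/12 = 168 kN·m
Superposition: R_A = -758/9 kN, M_A = -506/3 kN·m, R_B = -754/9 kN, M_B = 168 kN·m

R_A = -758/9 kN, M_A = -506/3 kN·m, R_B = -754/9 kN, M_B = 168 kN·m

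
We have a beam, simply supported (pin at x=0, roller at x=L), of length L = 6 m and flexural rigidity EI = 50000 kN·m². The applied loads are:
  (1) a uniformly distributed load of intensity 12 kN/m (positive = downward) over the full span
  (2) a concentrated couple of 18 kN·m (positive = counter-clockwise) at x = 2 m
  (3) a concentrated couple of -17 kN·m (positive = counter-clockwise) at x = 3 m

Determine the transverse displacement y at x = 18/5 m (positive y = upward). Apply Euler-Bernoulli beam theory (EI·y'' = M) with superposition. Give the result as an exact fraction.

y(18/5) = -109143/31250000 m

Load 1 — uniform load w=12 kN/m over full span:
  y_1 = -wx(L³-2Lx²+x³)/(24EI) = -12·(18/5)·(6³-2·6·(18/5)²+(18/5)³)/(24·50000) = -7533/1953125 m
Load 2 — applied couple M₀=18 kN·m at a=2 m (b=L-a=4):
  y_2 = (M₀x³/(6L)-M₀(x-a)²/2+C₁x)/EI  [x>a] with C₁=M₀(3b²-L²)/(6L)=6 = (18·(18/5)³/(6·6)-18·((18/5)-2)²/2+6·(18/5))/50000 = 171/390625 m
Load 3 — applied couple M₀=-17 kN·m at a=3 m (b=L-a=3):
  y_3 = (M₀x³/(6L)-M₀(x-a)²/2+C₁x)/EI  [x>a] with C₁=M₀(3b²-L²)/(6L)=17/4 = ((-17)·(18/5)³/(6·6)-(-17)·((18/5)-3)²/2+(17/4)·(18/5))/50000 = -459/6250000 m
Superposition: y = Σ y_i = -109143/31250000 m ≈ -0.003493 m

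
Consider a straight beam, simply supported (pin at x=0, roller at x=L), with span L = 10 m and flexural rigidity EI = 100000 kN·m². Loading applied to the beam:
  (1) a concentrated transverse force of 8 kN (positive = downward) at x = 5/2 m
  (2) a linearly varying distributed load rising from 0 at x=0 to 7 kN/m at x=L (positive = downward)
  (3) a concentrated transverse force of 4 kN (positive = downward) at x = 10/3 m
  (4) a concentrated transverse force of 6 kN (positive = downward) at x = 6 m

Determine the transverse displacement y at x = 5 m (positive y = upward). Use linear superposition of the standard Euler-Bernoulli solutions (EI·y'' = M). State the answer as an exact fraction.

y(5) = -984053/129600000 m

Load 1 — point force P=8 kN at a=5/2 m (b=L-a=15/2):
  y_1 = -Pa(L-x)(2Lx-a²-x²)/(6LEI)  [x>a] = -8·(5/2)·(10-5)·(2·10·5-(5/2)²-5²)/(6·10·100000) = -11/9600 m
Load 2 — triangular load w₀=7 kN/m (0→w₀ over full span):
  y_2 = -w₀x(7L⁴-10L²x²+3x⁴)/(360LEI) = -7·5·(7·10⁴-10·10²·5²+3·5⁴)/(360·10·100000) = -7/1536 m
Load 3 — point force P=4 kN at a=10/3 m (b=L-a=20/3):
  y_3 = -Pa(L-x)(2Lx-a²-x²)/(6LEI)  [x>a] = -4·(10/3)·(10-5)·(2·10·5-(10/3)²-5²)/(6·10·100000) = -23/32400 m
Load 4 — point force P=6 kN at a=6 m (b=L-a=4):
  y_4 = -Pbx(L²-b²-x²)/(6LEI)  [x≤a] = -6·4·5·(10²-4²-5²)/(6·10·100000) = -59/50000 m
Superposition: y = Σ y_i = -984053/129600000 m ≈ -0.007593 m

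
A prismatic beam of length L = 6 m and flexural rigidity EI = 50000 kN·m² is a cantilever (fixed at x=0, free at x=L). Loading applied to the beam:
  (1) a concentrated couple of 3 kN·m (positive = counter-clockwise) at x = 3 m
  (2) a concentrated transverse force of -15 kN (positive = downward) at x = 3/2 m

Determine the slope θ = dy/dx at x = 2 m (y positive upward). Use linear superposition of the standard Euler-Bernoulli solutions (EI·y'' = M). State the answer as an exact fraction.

θ(2) = 183/400000 rad

Load 1 — applied couple M₀=3 kN·m at a=3 m (b=L-a=3):
  θ_1 = M₀x/EI  [x≤a] = 3·2/50000 = 3/25000 rad
Load 2 — point force P=-15 kN at a=3/2 m (b=L-a=9/2):
  θ_2 = -Pa²/(2EI)  [x>a] = -(-15)·(3/2)²/(2·50000) = 27/80000 rad
Superposition: θ = Σ θ_i = 183/400000 rad ≈ 0.000458 rad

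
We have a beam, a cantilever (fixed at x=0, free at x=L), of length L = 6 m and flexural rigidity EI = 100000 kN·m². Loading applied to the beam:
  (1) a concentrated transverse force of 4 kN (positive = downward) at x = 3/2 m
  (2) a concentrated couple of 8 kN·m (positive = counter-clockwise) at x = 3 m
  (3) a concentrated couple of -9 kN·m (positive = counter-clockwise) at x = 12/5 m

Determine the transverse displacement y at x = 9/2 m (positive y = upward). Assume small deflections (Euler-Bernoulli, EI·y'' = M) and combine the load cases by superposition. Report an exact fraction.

Load 1 — point force P=4 kN at a=3/2 m (b=L-a=9/2):
  y_1 = -Pa²(3x-a)/(6EI)  [x>a] = -4·(3/2)²·(3·(9/2)-(3/2))/(6·100000) = -9/50000 m
Load 2 — applied couple M₀=8 kN·m at a=3 m (b=L-a=3):
  y_2 = M₀a(2x-a)/(2EI)  [x>a] = 8·3·(2·(9/2)-3)/(2·100000) = 9/12500 m
Load 3 — applied couple M₀=-9 kN·m at a=12/5 m (b=L-a=18/5):
  y_3 = M₀a(2x-a)/(2EI)  [x>a] = (-9)·(12/5)·(2·(9/2)-(12/5))/(2·100000) = -891/1250000 m
Superposition: y = Σ y_i = -27/156250 m ≈ -0.000173 m

y(9/2) = -27/156250 m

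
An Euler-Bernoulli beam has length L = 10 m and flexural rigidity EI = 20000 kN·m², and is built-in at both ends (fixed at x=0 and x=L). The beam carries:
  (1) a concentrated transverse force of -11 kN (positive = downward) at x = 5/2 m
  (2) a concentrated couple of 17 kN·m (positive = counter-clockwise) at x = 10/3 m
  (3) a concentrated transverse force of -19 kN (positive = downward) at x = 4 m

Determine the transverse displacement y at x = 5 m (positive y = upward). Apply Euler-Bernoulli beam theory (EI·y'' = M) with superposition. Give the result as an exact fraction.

Load 1 — point force P=-11 kN at a=5/2 m (b=L-a=15/2):
  y_1 = -Pa²(L-x)²(3bL-(3b+a)(L-x))/(6L³EI)  [x>a] = -(-11)·(5/2)²·(10-5)²·(3·(15/2)·10-(3·(15/2)+(5/2))·(10-5))/(6·10³·20000) = 11/7680 m
Load 2 — applied couple M₀=17 kN·m at a=10/3 m (b=L-a=20/3):
  y_2 = (R_Ax³/6 - M_Ax²/2 - M₀(x-a)²/2)/EI  [x>a] with R_A=34/15, M_A=0 = ((34/15)·5³/6 - 0·5²/2 - 17·(5-(10/3))²/2)/20000 = 17/14400 m
Load 3 — point force P=-19 kN at a=4 m (b=L-a=6):
  y_3 = -Pa²(L-x)²(3bL-(3b+a)(L-x))/(6L³EI)  [x>a] = -(-19)·4²·(10-5)²·(3·6·10-(3·6+4)·(10-5))/(6·10³·20000) = 133/30000 m
Superposition: y = Σ y_i = 20293/2880000 m ≈ 0.007046 m

y(5) = 20293/2880000 m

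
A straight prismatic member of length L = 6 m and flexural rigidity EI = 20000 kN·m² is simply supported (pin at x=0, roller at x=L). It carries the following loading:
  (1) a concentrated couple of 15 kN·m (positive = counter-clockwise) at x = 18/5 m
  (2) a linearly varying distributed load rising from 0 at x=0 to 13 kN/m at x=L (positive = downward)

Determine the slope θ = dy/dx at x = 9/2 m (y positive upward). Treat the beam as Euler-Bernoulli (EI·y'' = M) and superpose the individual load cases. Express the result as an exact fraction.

θ(9/2) = 56343/25600000 rad

Load 1 — applied couple M₀=15 kN·m at a=18/5 m (b=L-a=12/5):
  θ_1 = (M₀x²/(2L)-M₀(x-a)+C₁)/EI  [x>a] with C₁=M₀(3b²-L²)/(6L)=-39/5 = (15·(9/2)²/(2·6)-15·((9/2)-(18/5))+(-39/5))/20000 = 321/1600000 rad
Load 2 — triangular load w₀=13 kN/m (0→w₀ over full span):
  θ_2 = -w₀(7L⁴-30L²x²+15x⁴)/(360LEI) = -13·(7·6⁴-30·6²·(9/2)²+15·(9/2)⁴)/(360·6·20000) = 51207/25600000 rad
Superposition: θ = Σ θ_i = 56343/25600000 rad ≈ 0.002201 rad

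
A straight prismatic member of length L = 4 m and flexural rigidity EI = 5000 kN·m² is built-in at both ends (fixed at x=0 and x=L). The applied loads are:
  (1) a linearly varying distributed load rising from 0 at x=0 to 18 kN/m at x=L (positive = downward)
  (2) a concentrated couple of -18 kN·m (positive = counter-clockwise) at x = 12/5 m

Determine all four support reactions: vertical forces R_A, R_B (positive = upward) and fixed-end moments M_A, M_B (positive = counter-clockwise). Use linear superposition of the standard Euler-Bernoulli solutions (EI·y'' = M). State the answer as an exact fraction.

Load 1 — triangular load w₀=18 kN/m (0→w₀ over full span):
  R_A = 3w₀L/20 = 3·18·4/20 = 54/5 kN
  M_A = w₀L²/30 = 18·4²/30 = 48/5 kN·m
  R_B = 7w₀L/20 = 7·18·4/20 = 126/5 kN
  M_B = -w₀L²/20 = -18·4²/20 = -72/5 kN·m
Load 2 — applied couple M₀=-18 kN·m at a=12/5 m (b=L-a=8/5):
  R_A = 6M₀ab/L³ = 6·(-18)·(12/5)·(8/5)/4³ = -162/25 kN
  M_A = M₀b(2a-b)/L² = (-18)·(8/5)·(2·(12/5)-(8/5))/4² = -144/25 kN·m
  R_B = -6M₀ab/L³ = -6·(-18)·(12/5)·(8/5)/4³ = 162/25 kN
  M_B = M₀a(2b-a)/L² = (-18)·(12/5)·(2·(8/5)-(12/5))/4² = -54/25 kN·m
Superposition: R_A = 108/25 kN, M_A = 96/25 kN·m, R_B = 792/25 kN, M_B = -414/25 kN·m

R_A = 108/25 kN, M_A = 96/25 kN·m, R_B = 792/25 kN, M_B = -414/25 kN·m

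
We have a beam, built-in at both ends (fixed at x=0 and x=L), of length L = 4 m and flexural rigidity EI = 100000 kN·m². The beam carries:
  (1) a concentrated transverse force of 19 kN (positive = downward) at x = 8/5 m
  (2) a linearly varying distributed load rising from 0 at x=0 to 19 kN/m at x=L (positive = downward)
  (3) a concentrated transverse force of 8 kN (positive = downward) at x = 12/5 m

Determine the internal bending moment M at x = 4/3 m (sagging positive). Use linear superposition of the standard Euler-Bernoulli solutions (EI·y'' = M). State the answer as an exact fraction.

M(4/3) = 94616/10125 kN·m

Load 1 — point force P=19 kN at a=8/5 m (b=L-a=12/5):
  M_1 = Pb²(3a+b)x/L³ - Pab²/L²  [x≤a] = 19·(12/5)²·(3·(8/5)+(12/5))·(4/3)/4³ - 19·(8/5)·(12/5)²/4² = 684/125 kN·m
Load 2 — triangular load w₀=19 kN/m (0→w₀ over full span):
  M_2 = 3w₀Lx/20 - w₀L²/30 - w₀x³/(6L) = 3·19·4·(4/3)/20 - 19·4²/30 - 19·(4/3)³/(6·4) = 1292/405 kN·m
Load 3 — point force P=8 kN at a=12/5 m (b=L-a=8/5):
  M_3 = Pb²(3a+b)x/L³ - Pab²/L²  [x≤a] = 8·(8/5)²·(3·(12/5)+(8/5))·(4/3)/4³ - 8·(12/5)·(8/5)²/4² = 256/375 kN·m
Superposition: M = Σ M_i = 94616/10125 kN·m ≈ 9.344790 kN·m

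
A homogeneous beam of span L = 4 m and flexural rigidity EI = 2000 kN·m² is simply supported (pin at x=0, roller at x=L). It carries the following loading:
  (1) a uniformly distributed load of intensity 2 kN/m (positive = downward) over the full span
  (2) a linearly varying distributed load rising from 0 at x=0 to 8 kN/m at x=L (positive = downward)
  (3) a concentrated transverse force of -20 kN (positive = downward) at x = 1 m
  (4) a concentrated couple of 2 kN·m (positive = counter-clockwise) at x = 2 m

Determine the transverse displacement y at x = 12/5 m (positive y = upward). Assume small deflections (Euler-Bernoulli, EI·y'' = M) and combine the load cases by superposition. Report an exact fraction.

y(12/5) = -29327/23437500 m

Load 1 — uniform load w=2 kN/m over full span:
  y_1 = -wx(L³-2Lx²+x³)/(24EI) = -2·(12/5)·(4³-2·4·(12/5)²+(12/5)³)/(24·2000) = -248/78125 m
Load 2 — triangular load w₀=8 kN/m (0→w₀ over full span):
  y_2 = -w₀x(7L⁴-10L²x²+3x⁴)/(360LEI) = -8·(12/5)·(7·4⁴-10·4²·(12/5)²+3·(12/5)⁴)/(360·4·2000) = -37888/5859375 m
Load 3 — point force P=-20 kN at a=1 m (b=L-a=3):
  y_3 = -Pa(L-x)(2Lx-a²-x²)/(6LEI)  [x>a] = -(-20)·1·(4-(12/5))·(2·4·(12/5)-1²-(12/5)²)/(6·4·2000) = 311/37500 m
Load 4 — applied couple M₀=2 kN·m at a=2 m (b=L-a=2):
  y_4 = (M₀x³/(6L)-M₀(x-a)²/2+C₁x)/EI  [x>a] with C₁=M₀(3b²-L²)/(6L)=-1/3 = (2·(12/5)³/(6·4)-2·((12/5)-2)²/2+(-1/3)·(12/5))/2000 = 3/31250 m
Superposition: y = Σ y_i = -29327/23437500 m ≈ -0.001251 m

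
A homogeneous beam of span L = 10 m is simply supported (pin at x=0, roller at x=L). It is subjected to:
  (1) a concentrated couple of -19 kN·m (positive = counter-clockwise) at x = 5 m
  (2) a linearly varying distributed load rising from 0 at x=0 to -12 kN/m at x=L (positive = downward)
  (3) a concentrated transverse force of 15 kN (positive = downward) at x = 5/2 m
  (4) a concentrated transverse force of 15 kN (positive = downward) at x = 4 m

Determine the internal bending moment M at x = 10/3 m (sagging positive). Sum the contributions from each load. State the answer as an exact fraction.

M(10/3) = -286/27 kN·m

Load 1 — applied couple M₀=-19 kN·m at a=5 m (b=L-a=5):
  M_1 = M₀x/L  [x≤a] = (-19)·(10/3)/10 = -19/3 kN·m
Load 2 — triangular load w₀=-12 kN/m (0→w₀ over full span):
  M_2 = w₀Lx/6 - w₀x³/(6L) = (-12)·10·(10/3)/6 - (-12)·(10/3)³/(6·10) = -1600/27 kN·m
Load 3 — point force P=15 kN at a=5/2 m (b=L-a=15/2):
  M_3 = Pa(L-x)/L  [x>a] = 15·(5/2)·(10-(10/3))/10 = 25 kN·m
Load 4 — point force P=15 kN at a=4 m (b=L-a=6):
  M_4 = Pbx/L  [x≤a] = 15·6·(10/3)/10 = 30 kN·m
Superposition: M = Σ M_i = -286/27 kN·m ≈ -10.592593 kN·m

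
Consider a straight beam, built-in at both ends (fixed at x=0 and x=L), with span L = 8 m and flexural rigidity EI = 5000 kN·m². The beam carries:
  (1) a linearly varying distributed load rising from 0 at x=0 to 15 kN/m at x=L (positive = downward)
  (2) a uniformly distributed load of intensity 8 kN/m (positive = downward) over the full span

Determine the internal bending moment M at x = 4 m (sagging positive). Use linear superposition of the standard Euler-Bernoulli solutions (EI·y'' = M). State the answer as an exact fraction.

M(4) = 124/3 kN·m

Load 1 — triangular load w₀=15 kN/m (0→w₀ over full span):
  M_1 = 3w₀Lx/20 - w₀L²/30 - w₀x³/(6L) = 3·15·8·4/20 - 15·8²/30 - 15·4³/(6·8) = 20 kN·m
Load 2 — uniform load w=8 kN/m over full span:
  M_2 = wLx/2 - wL²/12 - wx²/2 = 8·8·4/2 - 8·8²/12 - 8·4²/2 = 64/3 kN·m
Superposition: M = Σ M_i = 124/3 kN·m ≈ 41.333333 kN·m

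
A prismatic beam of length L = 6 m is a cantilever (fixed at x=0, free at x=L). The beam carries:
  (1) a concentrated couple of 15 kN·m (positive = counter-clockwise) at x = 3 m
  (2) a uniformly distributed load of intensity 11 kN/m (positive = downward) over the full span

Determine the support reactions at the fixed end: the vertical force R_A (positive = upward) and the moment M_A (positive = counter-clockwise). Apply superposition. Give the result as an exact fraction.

R_A = 66 kN, M_A = 183 kN·m

Load 1 — applied couple M₀=15 kN·m at a=3 m (b=L-a=3):
  R_A = 0 kN
  M_A = -M₀ = -15 kN·m
Load 2 — uniform load w=11 kN/m over full span:
  R_A = wL = 11·6 = 66 kN
  M_A = wL²/2 = 11·6²/2 = 198 kN·m
Superposition: R_A = 66 kN, M_A = 183 kN·m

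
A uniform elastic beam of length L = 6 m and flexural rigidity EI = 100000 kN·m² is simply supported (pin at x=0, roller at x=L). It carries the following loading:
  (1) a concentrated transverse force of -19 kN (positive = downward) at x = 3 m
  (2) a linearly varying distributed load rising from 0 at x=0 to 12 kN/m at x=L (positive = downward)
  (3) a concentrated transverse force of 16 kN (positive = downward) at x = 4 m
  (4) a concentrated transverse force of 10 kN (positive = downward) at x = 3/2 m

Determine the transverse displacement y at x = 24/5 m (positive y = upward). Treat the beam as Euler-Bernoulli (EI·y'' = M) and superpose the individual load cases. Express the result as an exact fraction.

Load 1 — point force P=-19 kN at a=3 m (b=L-a=3):
  y_1 = -Pa(L-x)(2Lx-a²-x²)/(6LEI)  [x>a] = -(-19)·3·(6-(24/5))·(2·6·(24/5)-3²-(24/5)²)/(6·6·100000) = 12141/25000000 m
Load 2 — triangular load w₀=12 kN/m (0→w₀ over full span):
  y_2 = -w₀x(7L⁴-10L²x²+3x⁴)/(360LEI) = -12·(24/5)·(7·6⁴-10·6²·(24/5)²+3·(24/5)⁴)/(360·6·100000) = -30861/48828125 m
Load 3 — point force P=16 kN at a=4 m (b=L-a=2):
  y_3 = -Pa(L-x)(2Lx-a²-x²)/(6LEI)  [x>a] = -16·4·(6-(24/5))·(2·6·(24/5)-4²-(24/5)²)/(6·6·100000) = -464/1171875 m
Load 4 — point force P=10 kN at a=3/2 m (b=L-a=9/2):
  y_4 = -Pa(L-x)(2Lx-a²-x²)/(6LEI)  [x>a] = -10·(3/2)·(6-(24/5))·(2·6·(24/5)-(3/2)²-(24/5)²)/(6·6·100000) = -3231/20000000 m
Superposition: y = Σ y_i = -26395873/37500000000 m ≈ -0.000704 m

y(24/5) = -26395873/37500000000 m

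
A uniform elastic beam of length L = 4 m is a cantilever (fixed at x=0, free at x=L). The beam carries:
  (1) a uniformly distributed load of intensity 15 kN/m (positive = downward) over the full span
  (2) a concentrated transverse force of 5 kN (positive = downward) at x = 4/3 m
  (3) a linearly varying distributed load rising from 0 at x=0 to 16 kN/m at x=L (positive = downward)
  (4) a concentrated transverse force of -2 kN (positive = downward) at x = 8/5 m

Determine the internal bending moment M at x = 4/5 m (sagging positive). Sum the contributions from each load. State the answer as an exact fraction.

Load 1 — uniform load w=15 kN/m over full span:
  M_1 = -w(L-x)²/2 = -15·(4-(4/5))²/2 = -384/5 kN·m
Load 2 — point force P=5 kN at a=4/3 m (b=L-a=8/3):
  M_2 = -P(a-x)  [x≤a] = -5·((4/3)-(4/5)) = -8/3 kN·m
Load 3 — triangular load w₀=16 kN/m (0→w₀ over full span):
  M_3 = w₀Lx/2 - w₀L²/3 - w₀x³/(6L) = 16·4·(4/5)/2 - 16·4²/3 - 16·(4/5)³/(6·4) = -22528/375 kN·m
Load 4 — point force P=-2 kN at a=8/5 m (b=L-a=12/5):
  M_4 = -P(a-x)  [x≤a] = -(-2)·((8/5)-(4/5)) = 8/5 kN·m
Superposition: M = Σ M_i = -51728/375 kN·m ≈ -137.941333 kN·m

M(4/5) = -51728/375 kN·m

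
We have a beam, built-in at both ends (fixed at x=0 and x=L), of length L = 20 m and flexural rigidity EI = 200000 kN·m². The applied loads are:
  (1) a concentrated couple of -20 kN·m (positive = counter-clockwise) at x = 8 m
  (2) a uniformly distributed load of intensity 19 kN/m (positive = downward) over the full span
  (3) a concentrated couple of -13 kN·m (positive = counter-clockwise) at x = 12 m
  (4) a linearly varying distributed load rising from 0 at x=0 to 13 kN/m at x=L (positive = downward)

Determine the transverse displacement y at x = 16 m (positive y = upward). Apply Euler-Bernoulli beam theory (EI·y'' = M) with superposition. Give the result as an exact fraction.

y(16) = -70679/3125000 m

Load 1 — applied couple M₀=-20 kN·m at a=8 m (b=L-a=12):
  y_1 = (R_Ax³/6 - M_Ax²/2 - M₀(x-a)²/2)/EI  [x>a] with R_A=-36/25, M_A=-12/5 = ((-36/25)·16³/6 - (-12/5)·16²/2 - (-20)·(16-8)²/2)/200000 = -14/78125 m
Load 2 — uniform load w=19 kN/m over full span:
  y_2 = -wx²(L-x)²/(24EI) = -19·16²·(20-16)²/(24·200000) = -152/9375 m
Load 3 — applied couple M₀=-13 kN·m at a=12 m (b=L-a=8):
  y_3 = (R_Ax³/6 - M_Ax²/2 - M₀(x-a)²/2)/EI  [x>a] with R_A=-117/125, M_A=-104/25 = ((-117/125)·16³/6 - (-104/25)·16²/2 - (-13)·(16-12)²/2)/200000 = -39/3125000 m
Load 4 — triangular load w₀=13 kN/m (0→w₀ over full span):
  y_4 = -w₀x²(L-x)²(x+2L)/(120LEI) = -13·16²·(20-16)²·(16+2·20)/(120·20·200000) = -1456/234375 m
Superposition: y = Σ y_i = -70679/3125000 m ≈ -0.022617 m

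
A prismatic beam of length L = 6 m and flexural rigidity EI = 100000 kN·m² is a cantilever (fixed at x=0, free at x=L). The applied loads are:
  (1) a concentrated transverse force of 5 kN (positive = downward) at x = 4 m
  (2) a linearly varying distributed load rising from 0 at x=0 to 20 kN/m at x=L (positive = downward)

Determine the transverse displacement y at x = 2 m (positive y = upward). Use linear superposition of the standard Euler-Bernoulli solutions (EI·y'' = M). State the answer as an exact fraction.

Load 1 — point force P=5 kN at a=4 m (b=L-a=2):
  y_1 = -Px²(3a-x)/(6EI)  [x≤a] = -5·2²·(3·4-2)/(6·100000) = -1/3000 m
Load 2 — triangular load w₀=20 kN/m (0→w₀ over full span):
  y_2 = (w₀Lx³/12-w₀L²x²/6-w₀x⁵/(120L))/EI = (20·6·2³/12-20·6²·2²/6-20·2⁵/(120·6))/100000 = -451/112500 m
Superposition: y = Σ y_i = -977/225000 m ≈ -0.004342 m

y(2) = -977/225000 m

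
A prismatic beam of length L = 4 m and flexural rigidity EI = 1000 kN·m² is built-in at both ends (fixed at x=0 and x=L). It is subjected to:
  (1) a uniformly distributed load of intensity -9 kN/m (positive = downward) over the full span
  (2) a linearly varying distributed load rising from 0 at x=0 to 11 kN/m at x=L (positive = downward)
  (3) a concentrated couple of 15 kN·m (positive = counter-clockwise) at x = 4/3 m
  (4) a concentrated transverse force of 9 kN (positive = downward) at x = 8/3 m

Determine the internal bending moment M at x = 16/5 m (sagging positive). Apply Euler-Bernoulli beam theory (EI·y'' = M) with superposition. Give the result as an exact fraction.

M(16/5) = 643/375 kN·m

Load 1 — uniform load w=-9 kN/m over full span:
  M_1 = wLx/2 - wL²/12 - wx²/2 = (-9)·4·(16/5)/2 - (-9)·4²/12 - (-9)·(16/5)²/2 = 12/25 kN·m
Load 2 — triangular load w₀=11 kN/m (0→w₀ over full span):
  M_2 = 3w₀Lx/20 - w₀L²/30 - w₀x³/(6L) = 3·11·4·(16/5)/20 - 11·4²/30 - 11·(16/5)³/(6·4) = 88/375 kN·m
Load 3 — applied couple M₀=15 kN·m at a=4/3 m (b=L-a=8/3):
  M_3 = R_Ax - M_A - M₀  [x>a] with R_A=5, M_A=0 = 5·(16/5) - 0 - 15 = 1 kN·m
Load 4 — point force P=9 kN at a=8/3 m (b=L-a=4/3):
  M_4 = Pa²(a+3b)(L-x)/L³ - Pa²b/L²  [x>a] = 9·(8/3)²·((8/3)+3·(4/3))·(4-(16/5))/4³ - 9·(8/3)²·(4/3)/4² = 0 kN·m
Superposition: M = Σ M_i = 643/375 kN·m ≈ 1.714667 kN·m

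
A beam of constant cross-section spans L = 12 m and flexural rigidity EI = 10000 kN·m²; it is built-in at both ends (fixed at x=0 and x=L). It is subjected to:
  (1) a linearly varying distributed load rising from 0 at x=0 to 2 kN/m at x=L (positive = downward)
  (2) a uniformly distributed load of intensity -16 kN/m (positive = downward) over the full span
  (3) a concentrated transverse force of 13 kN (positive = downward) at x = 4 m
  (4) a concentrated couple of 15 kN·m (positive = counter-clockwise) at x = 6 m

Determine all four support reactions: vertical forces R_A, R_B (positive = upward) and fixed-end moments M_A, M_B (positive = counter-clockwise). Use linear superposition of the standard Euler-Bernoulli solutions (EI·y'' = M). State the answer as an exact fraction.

R_A = -87367/1080 kN, M_A = -27997/180 kN·m, R_B = -92993/1080 kN, M_B = 30563/180 kN·m

Load 1 — triangular load w₀=2 kN/m (0→w₀ over full span):
  R_A = 3w₀L/20 = 3·2·12/20 = 18/5 kN
  M_A = w₀L²/30 = 2·12²/30 = 48/5 kN·m
  R_B = 7w₀L/20 = 7·2·12/20 = 42/5 kN
  M_B = -w₀L²/20 = -2·12²/20 = -72/5 kN·m
Load 2 — uniform load w=-16 kN/m over full span:
  R_A = wL/2 = (-16)·12/2 = -96 kN
  M_A = wL²/12 = (-16)·12²/12 = -192 kN·m
  R_B = wL/2 = (-16)·12/2 = -96 kN
  M_B = -wL²/12 = -(-16)·12²/12 = 192 kN·m
Load 3 — point force P=13 kN at a=4 m (b=L-a=8):
  R_A = Pb²(3a+b)/L³ = 13·8²·(3·4+8)/12³ = 260/27 kN
  M_A = Pab²/L² = 13·4·8²/12² = 208/9 kN·m
  R_B = Pa²(a+3b)/L³ = 13·4²·(4+3·8)/12³ = 91/27 kN
  M_B = -Pa²b/L² = -13·4²·8/12² = -104/9 kN·m
Load 4 — applied couple M₀=15 kN·m at a=6 m (b=L-a=6):
  R_A = 6M₀ab/L³ = 6·15·6·6/12³ = 15/8 kN
  M_A = M₀b(2a-b)/L² = 15·6·(2·6-6)/12² = 15/4 kN·m
  R_B = -6M₀ab/L³ = -6·15·6·6/12³ = -15/8 kN
  M_B = M₀a(2b-a)/L² = 15·6·(2·6-6)/12² = 15/4 kN·m
Superposition: R_A = -87367/1080 kN, M_A = -27997/180 kN·m, R_B = -92993/1080 kN, M_B = 30563/180 kN·m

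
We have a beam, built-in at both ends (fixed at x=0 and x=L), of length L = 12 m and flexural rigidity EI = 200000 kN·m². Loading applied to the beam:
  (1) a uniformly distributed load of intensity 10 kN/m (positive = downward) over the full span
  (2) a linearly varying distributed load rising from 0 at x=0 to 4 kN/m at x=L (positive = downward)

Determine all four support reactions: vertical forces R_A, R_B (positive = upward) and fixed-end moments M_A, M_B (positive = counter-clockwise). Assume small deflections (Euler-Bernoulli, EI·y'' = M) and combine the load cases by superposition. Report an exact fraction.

Load 1 — uniform load w=10 kN/m over full span:
  R_A = wL/2 = 10·12/2 = 60 kN
  M_A = wL²/12 = 10·12²/12 = 120 kN·m
  R_B = wL/2 = 10·12/2 = 60 kN
  M_B = -wL²/12 = -10·12²/12 = -120 kN·m
Load 2 — triangular load w₀=4 kN/m (0→w₀ over full span):
  R_A = 3w₀L/20 = 3·4·12/20 = 36/5 kN
  M_A = w₀L²/30 = 4·12²/30 = 96/5 kN·m
  R_B = 7w₀L/20 = 7·4·12/20 = 84/5 kN
  M_B = -w₀L²/20 = -4·12²/20 = -144/5 kN·m
Superposition: R_A = 336/5 kN, M_A = 696/5 kN·m, R_B = 384/5 kN, M_B = -744/5 kN·m

R_A = 336/5 kN, M_A = 696/5 kN·m, R_B = 384/5 kN, M_B = -744/5 kN·m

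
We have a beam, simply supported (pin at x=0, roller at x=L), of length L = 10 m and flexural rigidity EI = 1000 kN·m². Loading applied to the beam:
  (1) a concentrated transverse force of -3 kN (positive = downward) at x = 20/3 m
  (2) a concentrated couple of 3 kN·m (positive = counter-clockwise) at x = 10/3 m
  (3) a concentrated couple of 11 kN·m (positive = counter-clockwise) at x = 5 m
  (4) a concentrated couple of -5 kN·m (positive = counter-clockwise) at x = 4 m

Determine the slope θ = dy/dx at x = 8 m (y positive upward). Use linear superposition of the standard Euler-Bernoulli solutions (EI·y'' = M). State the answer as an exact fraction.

θ(8) = -8803/540000 rad

Load 1 — point force P=-3 kN at a=20/3 m (b=L-a=10/3):
  θ_1 = -Pa(2L²-6Lx+3x²+a²)/(6LEI)  [x>a] = -(-3)·(20/3)·(2·10²-6·10·8+3·8²+(20/3)²)/(6·10·1000) = -49/3375 rad
Load 2 — applied couple M₀=3 kN·m at a=10/3 m (b=L-a=20/3):
  θ_2 = (M₀x²/(2L)-M₀(x-a)+C₁)/EI  [x>a] with C₁=M₀(3b²-L²)/(6L)=5/3 = (3·8²/(2·10)-3·(8-(10/3))+(5/3))/1000 = -41/15000 rad
Load 3 — applied couple M₀=11 kN·m at a=5 m (b=L-a=5):
  θ_3 = (M₀x²/(2L)-M₀(x-a)+C₁)/EI  [x>a] with C₁=M₀(3b²-L²)/(6L)=-55/12 = (11·8²/(2·10)-11·(8-5)+(-55/12))/1000 = -143/60000 rad
Load 4 — applied couple M₀=-5 kN·m at a=4 m (b=L-a=6):
  θ_4 = (M₀x²/(2L)-M₀(x-a)+C₁)/EI  [x>a] with C₁=M₀(3b²-L²)/(6L)=-2/3 = ((-5)·8²/(2·10)-(-5)·(8-4)+(-2/3))/1000 = 1/300 rad
Superposition: θ = Σ θ_i = -8803/540000 rad ≈ -0.016302 rad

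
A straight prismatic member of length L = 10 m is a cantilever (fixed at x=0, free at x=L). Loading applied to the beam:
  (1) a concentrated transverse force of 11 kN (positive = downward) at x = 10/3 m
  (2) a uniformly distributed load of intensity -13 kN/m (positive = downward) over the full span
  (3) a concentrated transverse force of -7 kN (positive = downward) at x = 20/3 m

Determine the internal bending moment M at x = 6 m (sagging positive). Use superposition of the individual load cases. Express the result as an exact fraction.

Load 1 — point force P=11 kN at a=10/3 m (b=L-a=20/3):
  M_1 = 0  [x>a] = 0 kN·m
Load 2 — uniform load w=-13 kN/m over full span:
  M_2 = -w(L-x)²/2 = -(-13)·(10-6)²/2 = 104 kN·m
Load 3 — point force P=-7 kN at a=20/3 m (b=L-a=10/3):
  M_3 = -P(a-x)  [x≤a] = -(-7)·((20/3)-6) = 14/3 kN·m
Superposition: M = Σ M_i = 326/3 kN·m ≈ 108.666667 kN·m

M(6) = 326/3 kN·m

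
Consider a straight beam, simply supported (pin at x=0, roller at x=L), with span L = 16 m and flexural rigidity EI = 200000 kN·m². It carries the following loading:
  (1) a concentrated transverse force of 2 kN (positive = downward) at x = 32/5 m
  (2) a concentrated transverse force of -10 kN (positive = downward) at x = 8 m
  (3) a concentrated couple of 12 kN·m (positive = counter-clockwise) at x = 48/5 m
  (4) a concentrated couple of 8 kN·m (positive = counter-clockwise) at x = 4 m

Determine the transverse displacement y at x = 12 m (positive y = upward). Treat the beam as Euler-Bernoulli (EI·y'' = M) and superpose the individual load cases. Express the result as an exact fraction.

y(12) = 8223/3125000 m

Load 1 — point force P=2 kN at a=32/5 m (b=L-a=48/5):
  y_1 = -Pa(L-x)(2Lx-a²-x²)/(6LEI)  [x>a] = -2·(32/5)·(16-12)·(2·16·12-(32/5)²-12²)/(6·16·200000) = -622/1171875 m
Load 2 — point force P=-10 kN at a=8 m (b=L-a=8):
  y_2 = -Pa(L-x)(2Lx-a²-x²)/(6LEI)  [x>a] = -(-10)·8·(16-12)·(2·16·12-8²-12²)/(6·16·200000) = 11/3750 m
Load 3 — applied couple M₀=12 kN·m at a=48/5 m (b=L-a=32/5):
  y_3 = (M₀x³/(6L)-M₀(x-a)²/2+C₁x)/EI  [x>a] with C₁=M₀(3b²-L²)/(6L)=-416/25 = (12·12³/(6·16)-12·(12-(48/5))²/2+(-416/25)·12)/200000 = -57/625000 m
Load 4 — applied couple M₀=8 kN·m at a=4 m (b=L-a=12):
  y_4 = (M₀x³/(6L)-M₀(x-a)²/2+C₁x)/EI  [x>a] with C₁=M₀(3b²-L²)/(6L)=44/3 = (8·12³/(6·16)-8·(12-4)²/2+(44/3)·12)/200000 = 1/3125 m
Superposition: y = Σ y_i = 8223/3125000 m ≈ 0.002631 m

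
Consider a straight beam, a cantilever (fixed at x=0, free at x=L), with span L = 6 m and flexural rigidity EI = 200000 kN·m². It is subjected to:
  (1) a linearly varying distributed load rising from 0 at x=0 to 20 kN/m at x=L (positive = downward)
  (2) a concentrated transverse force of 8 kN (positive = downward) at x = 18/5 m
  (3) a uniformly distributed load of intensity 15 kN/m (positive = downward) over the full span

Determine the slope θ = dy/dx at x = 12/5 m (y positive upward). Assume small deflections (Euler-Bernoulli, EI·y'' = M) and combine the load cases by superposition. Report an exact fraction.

θ(12/5) = -13707/3125000 rad

Load 1 — triangular load w₀=20 kN/m (0→w₀ over full span):
  θ_1 = (w₀Lx²/4-w₀L²x/3-w₀x⁴/(24L))/EI = (20·6·(12/5)²/4-20·6²·(12/5)/3-20·(12/5)⁴/(24·6))/200000 = -1593/781250 rad
Load 2 — point force P=8 kN at a=18/5 m (b=L-a=12/5):
  θ_2 = -Px(2a-x)/(2EI)  [x≤a] = -8·(12/5)·(2·(18/5)-(12/5))/(2·200000) = -18/78125 rad
Load 3 — uniform load w=15 kN/m over full span:
  θ_3 = -wx(x²-3Lx+3L²)/(6EI) = -15·(12/5)·((12/5)²-3·6·(12/5)+3·6²)/(6·200000) = -1323/625000 rad
Superposition: θ = Σ θ_i = -13707/3125000 rad ≈ -0.004386 rad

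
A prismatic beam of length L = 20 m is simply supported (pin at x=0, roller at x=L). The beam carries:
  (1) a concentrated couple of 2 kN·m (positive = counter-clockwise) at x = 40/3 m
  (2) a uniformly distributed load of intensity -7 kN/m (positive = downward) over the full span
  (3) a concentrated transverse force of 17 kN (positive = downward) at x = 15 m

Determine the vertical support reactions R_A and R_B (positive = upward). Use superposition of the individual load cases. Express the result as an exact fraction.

Load 1 — applied couple M₀=2 kN·m at a=40/3 m (b=L-a=20/3):
  R_A = M₀/L = 2/20 = 1/10 kN
  R_B = -M₀/L = -2/20 = -1/10 kN
Load 2 — uniform load w=-7 kN/m over full span:
  R_A = wL/2 = (-7)·20/2 = -70 kN
  R_B = wL/2 = (-7)·20/2 = -70 kN
Load 3 — point force P=17 kN at a=15 m (b=L-a=5):
  R_A = Pb/L = 17·5/20 = 17/4 kN
  R_B = Pa/L = 17·15/20 = 51/4 kN
Superposition: R_A = -1313/20 kN, R_B = -1147/20 kN

R_A = -1313/20 kN, R_B = -1147/20 kN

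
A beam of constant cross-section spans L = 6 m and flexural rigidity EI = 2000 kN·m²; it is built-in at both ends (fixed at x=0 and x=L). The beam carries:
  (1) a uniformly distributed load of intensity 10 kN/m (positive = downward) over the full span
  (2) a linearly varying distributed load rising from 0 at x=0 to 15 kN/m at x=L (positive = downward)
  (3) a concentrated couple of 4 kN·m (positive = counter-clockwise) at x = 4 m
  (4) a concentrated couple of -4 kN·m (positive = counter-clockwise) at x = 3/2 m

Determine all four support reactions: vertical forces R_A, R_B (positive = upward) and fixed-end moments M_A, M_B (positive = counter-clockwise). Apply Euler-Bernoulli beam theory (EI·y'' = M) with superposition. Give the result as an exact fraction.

R_A = 1571/36 kN, M_A = 601/12 kN·m, R_B = 2209/36 kN, M_B = -233/4 kN·m

Load 1 — uniform load w=10 kN/m over full span:
  R_A = wL/2 = 10·6/2 = 30 kN
  M_A = wL²/12 = 10·6²/12 = 30 kN·m
  R_B = wL/2 = 10·6/2 = 30 kN
  M_B = -wL²/12 = -10·6²/12 = -30 kN·m
Load 2 — triangular load w₀=15 kN/m (0→w₀ over full span):
  R_A = 3w₀L/20 = 3·15·6/20 = 27/2 kN
  M_A = w₀L²/30 = 15·6²/30 = 18 kN·m
  R_B = 7w₀L/20 = 7·15·6/20 = 63/2 kN
  M_B = -w₀L²/20 = -15·6²/20 = -27 kN·m
Load 3 — applied couple M₀=4 kN·m at a=4 m (b=L-a=2):
  R_A = 6M₀ab/L³ = 6·4·4·2/6³ = 8/9 kN
  M_A = M₀b(2a-b)/L² = 4·2·(2·4-2)/6² = 4/3 kN·m
  R_B = -6M₀ab/L³ = -6·4·4·2/6³ = -8/9 kN
  M_B = M₀a(2b-a)/L² = 4·4·(2·2-4)/6² = 0 kN·m
Load 4 — applied couple M₀=-4 kN·m at a=3/2 m (b=L-a=9/2):
  R_A = 6M₀ab/L³ = 6·(-4)·(3/2)·(9/2)/6³ = -3/4 kN
  M_A = M₀b(2a-b)/L² = (-4)·(9/2)·(2·(3/2)-(9/2))/6² = 3/4 kN·m
  R_B = -6M₀ab/L³ = -6·(-4)·(3/2)·(9/2)/6³ = 3/4 kN
  M_B = M₀a(2b-a)/L² = (-4)·(3/2)·(2·(9/2)-(3/2))/6² = -5/4 kN·m
Superposition: R_A = 1571/36 kN, M_A = 601/12 kN·m, R_B = 2209/36 kN, M_B = -233/4 kN·m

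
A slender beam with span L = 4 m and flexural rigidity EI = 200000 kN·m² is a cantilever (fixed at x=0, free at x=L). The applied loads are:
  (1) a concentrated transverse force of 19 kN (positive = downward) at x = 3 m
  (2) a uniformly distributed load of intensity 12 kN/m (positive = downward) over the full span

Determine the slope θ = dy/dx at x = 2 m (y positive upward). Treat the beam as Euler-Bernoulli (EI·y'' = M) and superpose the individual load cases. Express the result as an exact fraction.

θ(2) = -47/50000 rad

Load 1 — point force P=19 kN at a=3 m (b=L-a=1):
  θ_1 = -Px(2a-x)/(2EI)  [x≤a] = -19·2·(2·3-2)/(2·200000) = -19/50000 rad
Load 2 — uniform load w=12 kN/m over full span:
  θ_2 = -wx(x²-3Lx+3L²)/(6EI) = -12·2·(2²-3·4·2+3·4²)/(6·200000) = -7/12500 rad
Superposition: θ = Σ θ_i = -47/50000 rad ≈ -0.000940 rad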